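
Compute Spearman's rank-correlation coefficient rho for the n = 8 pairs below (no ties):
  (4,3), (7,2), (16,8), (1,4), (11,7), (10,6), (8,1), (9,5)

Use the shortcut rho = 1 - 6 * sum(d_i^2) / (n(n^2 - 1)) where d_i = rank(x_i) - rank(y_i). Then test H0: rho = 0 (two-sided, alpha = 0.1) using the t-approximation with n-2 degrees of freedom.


Step 1: Rank x and y separately (midranks; no ties here).
rank(x): 4->2, 7->3, 16->8, 1->1, 11->7, 10->6, 8->4, 9->5
rank(y): 3->3, 2->2, 8->8, 4->4, 7->7, 6->6, 1->1, 5->5
Step 2: d_i = R_x(i) - R_y(i); compute d_i^2.
  (2-3)^2=1, (3-2)^2=1, (8-8)^2=0, (1-4)^2=9, (7-7)^2=0, (6-6)^2=0, (4-1)^2=9, (5-5)^2=0
sum(d^2) = 20.
Step 3: rho = 1 - 6*20 / (8*(8^2 - 1)) = 1 - 120/504 = 0.761905.
Step 4: Under H0, t = rho * sqrt((n-2)/(1-rho^2)) = 2.8814 ~ t(6).
Step 5: Two-sided p-value from the t-distribution with 6 df = 0.028005.
Step 6: alpha = 0.1. reject H0.

rho = 0.7619, p = 0.028005, reject H0 at alpha = 0.1.


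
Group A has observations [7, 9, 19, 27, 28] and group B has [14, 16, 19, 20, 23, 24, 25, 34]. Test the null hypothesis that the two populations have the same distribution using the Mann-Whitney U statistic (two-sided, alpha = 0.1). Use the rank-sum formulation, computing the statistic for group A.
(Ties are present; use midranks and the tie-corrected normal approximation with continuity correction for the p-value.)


Step 1: Combine and sort all 13 observations; assign midranks.
sorted (value, group): (7,X), (9,X), (14,Y), (16,Y), (19,X), (19,Y), (20,Y), (23,Y), (24,Y), (25,Y), (27,X), (28,X), (34,Y)
ranks: 7->1, 9->2, 14->3, 16->4, 19->5.5, 19->5.5, 20->7, 23->8, 24->9, 25->10, 27->11, 28->12, 34->13
Step 2: Rank sum for X: R1 = 1 + 2 + 5.5 + 11 + 12 = 31.5.
Step 3: U_X = R1 - n1(n1+1)/2 = 31.5 - 5*6/2 = 31.5 - 15 = 16.5.
       U_Y = n1*n2 - U_X = 40 - 16.5 = 23.5.
Step 4: Ties are present, so use the tie-corrected normal approximation (with continuity correction) for the p-value.
Step 5: p-value = 0.660111; compare to alpha = 0.1. fail to reject H0.

U_X = 16.5, p = 0.660111, fail to reject H0 at alpha = 0.1.


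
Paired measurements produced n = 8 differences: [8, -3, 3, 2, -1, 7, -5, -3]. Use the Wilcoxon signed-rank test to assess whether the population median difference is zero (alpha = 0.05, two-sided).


Step 1: Drop any zero differences (none here) and take |d_i|.
|d| = [8, 3, 3, 2, 1, 7, 5, 3]
Step 2: Midrank |d_i| (ties get averaged ranks).
ranks: |8|->8, |3|->4, |3|->4, |2|->2, |1|->1, |7|->7, |5|->6, |3|->4
Step 3: Attach original signs; sum ranks with positive sign and with negative sign.
W+ = 8 + 4 + 2 + 7 = 21
W- = 4 + 1 + 6 + 4 = 15
(Check: W+ + W- = 36 should equal n(n+1)/2 = 36.)
Step 4: Test statistic W = min(W+, W-) = 15.
Step 5: Ties in |d|, so use the tie-corrected normal approximation.
        E[W] = n(n+1)/4 = 8*9/4 = 18.
        Tie groups: |d|=3 (t=3); sum(t^3 - t) = 24.
        Var[W] = n(n+1)(2n+1)/24 - sum(t^3-t)/48 = 1224/24 - 24/48 = 50.5.
        z = (W - E[W]) / sqrt(Var[W]) = (15 - 18) / 7.1063 = -0.4222.
        Two-sided p = 2*Phi(z) = 0.672909.
Step 6: alpha = 0.05. fail to reject H0.

W+ = 21, W- = 15, W = min = 15, p = 0.672909, fail to reject H0.


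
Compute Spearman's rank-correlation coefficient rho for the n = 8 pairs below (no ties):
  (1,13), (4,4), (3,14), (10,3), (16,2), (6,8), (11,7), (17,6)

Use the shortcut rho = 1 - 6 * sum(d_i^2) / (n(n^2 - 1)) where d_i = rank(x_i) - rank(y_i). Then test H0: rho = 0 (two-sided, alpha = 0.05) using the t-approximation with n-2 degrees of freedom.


Step 1: Rank x and y separately (midranks; no ties here).
rank(x): 1->1, 4->3, 3->2, 10->5, 16->7, 6->4, 11->6, 17->8
rank(y): 13->7, 4->3, 14->8, 3->2, 2->1, 8->6, 7->5, 6->4
Step 2: d_i = R_x(i) - R_y(i); compute d_i^2.
  (1-7)^2=36, (3-3)^2=0, (2-8)^2=36, (5-2)^2=9, (7-1)^2=36, (4-6)^2=4, (6-5)^2=1, (8-4)^2=16
sum(d^2) = 138.
Step 3: rho = 1 - 6*138 / (8*(8^2 - 1)) = 1 - 828/504 = -0.642857.
Step 4: Under H0, t = rho * sqrt((n-2)/(1-rho^2)) = -2.0557 ~ t(6).
Step 5: Two-sided p-value from the t-distribution with 6 df = 0.085559.
Step 6: alpha = 0.05. fail to reject H0.

rho = -0.6429, p = 0.085559, fail to reject H0 at alpha = 0.05.


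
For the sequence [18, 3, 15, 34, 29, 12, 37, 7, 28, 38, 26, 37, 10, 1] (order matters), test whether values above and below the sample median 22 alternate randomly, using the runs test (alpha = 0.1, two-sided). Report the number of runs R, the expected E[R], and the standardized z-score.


Step 1: Compute median = 22; label A = above, B = below.
Labels in order: BBBAABABAAAABB  (n_A = 7, n_B = 7)
Step 2: Count runs R = 7.
Step 3: Under H0 (random ordering), E[R] = 2*n_A*n_B/(n_A+n_B) + 1 = 2*7*7/14 + 1 = 8.0000.
        Var[R] = 2*n_A*n_B*(2*n_A*n_B - n_A - n_B) / ((n_A+n_B)^2 * (n_A+n_B-1)) = 8232/2548 = 3.2308.
        SD[R] = 1.7974.
Step 4: Continuity-corrected z = (R + 0.5 - E[R]) / SD[R] = (7 + 0.5 - 8.0000) / 1.7974 = -0.2782.
Step 5: Two-sided p-value via normal approximation = 2*(1 - Phi(|z|)) = 0.780879.
Step 6: alpha = 0.1. fail to reject H0.

R = 7, z = -0.2782, p = 0.780879, fail to reject H0.


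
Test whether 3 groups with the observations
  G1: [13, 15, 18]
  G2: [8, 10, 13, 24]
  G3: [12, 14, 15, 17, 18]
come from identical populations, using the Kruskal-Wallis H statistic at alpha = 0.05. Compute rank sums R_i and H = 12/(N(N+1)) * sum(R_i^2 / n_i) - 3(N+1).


Step 1: Combine all N = 12 observations and assign midranks.
sorted (value, group, rank): (8,G2,1), (10,G2,2), (12,G3,3), (13,G1,4.5), (13,G2,4.5), (14,G3,6), (15,G1,7.5), (15,G3,7.5), (17,G3,9), (18,G1,10.5), (18,G3,10.5), (24,G2,12)
Step 2: Sum ranks within each group.
R_1 = 22.5 (n_1 = 3)
R_2 = 19.5 (n_2 = 4)
R_3 = 36 (n_3 = 5)
Step 3: H = 12/(N(N+1)) * sum(R_i^2/n_i) - 3(N+1)
     = 12/(12*13) * (22.5^2/3 + 19.5^2/4 + 36^2/5) - 3*13
     = 0.076923 * 523.013 - 39
     = 1.231731.
Step 4: Ties present; correction factor C = 1 - 18/(12^3 - 12) = 0.989510. Corrected H = 1.231731 / 0.989510 = 1.244788.
Step 5: Under H0, H ~ chi^2(2); p-value = 0.536658.
Step 6: alpha = 0.05. fail to reject H0.

H = 1.2448, df = 2, p = 0.536658, fail to reject H0.


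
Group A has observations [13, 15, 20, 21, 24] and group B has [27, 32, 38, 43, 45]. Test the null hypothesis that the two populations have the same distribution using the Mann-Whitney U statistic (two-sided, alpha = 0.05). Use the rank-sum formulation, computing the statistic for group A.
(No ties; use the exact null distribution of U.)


Step 1: Combine and sort all 10 observations; assign midranks.
sorted (value, group): (13,X), (15,X), (20,X), (21,X), (24,X), (27,Y), (32,Y), (38,Y), (43,Y), (45,Y)
ranks: 13->1, 15->2, 20->3, 21->4, 24->5, 27->6, 32->7, 38->8, 43->9, 45->10
Step 2: Rank sum for X: R1 = 1 + 2 + 3 + 4 + 5 = 15.
Step 3: U_X = R1 - n1(n1+1)/2 = 15 - 5*6/2 = 15 - 15 = 0.
       U_Y = n1*n2 - U_X = 25 - 0 = 25.
Step 4: No ties, so the exact null distribution of U (based on enumerating the C(10,5) = 252 equally likely rank assignments) gives the two-sided p-value.
Step 5: p-value = 0.007937; compare to alpha = 0.05. reject H0.

U_X = 0, p = 0.007937, reject H0 at alpha = 0.05.


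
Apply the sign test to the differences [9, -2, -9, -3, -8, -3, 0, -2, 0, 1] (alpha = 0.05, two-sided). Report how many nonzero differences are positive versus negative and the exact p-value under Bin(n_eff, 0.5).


Step 1: Discard zero differences. Original n = 10; n_eff = number of nonzero differences = 8.
Nonzero differences (with sign): +9, -2, -9, -3, -8, -3, -2, +1
Step 2: Count signs: positive = 2, negative = 6.
Step 3: Under H0: P(positive) = 0.5, so the number of positives S ~ Bin(8, 0.5).
Step 4: Two-sided exact p-value = sum of Bin(8,0.5) probabilities at or below the observed probability = 0.289062.
Step 5: alpha = 0.05. fail to reject H0.

n_eff = 8, pos = 2, neg = 6, p = 0.289062, fail to reject H0.


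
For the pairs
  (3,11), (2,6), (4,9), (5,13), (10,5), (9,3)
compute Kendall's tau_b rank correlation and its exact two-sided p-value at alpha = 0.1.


Step 1: Enumerate the 15 unordered pairs (i,j) with i<j and classify each by sign(x_j-x_i) * sign(y_j-y_i).
  (1,2):dx=-1,dy=-5->C; (1,3):dx=+1,dy=-2->D; (1,4):dx=+2,dy=+2->C; (1,5):dx=+7,dy=-6->D
  (1,6):dx=+6,dy=-8->D; (2,3):dx=+2,dy=+3->C; (2,4):dx=+3,dy=+7->C; (2,5):dx=+8,dy=-1->D
  (2,6):dx=+7,dy=-3->D; (3,4):dx=+1,dy=+4->C; (3,5):dx=+6,dy=-4->D; (3,6):dx=+5,dy=-6->D
  (4,5):dx=+5,dy=-8->D; (4,6):dx=+4,dy=-10->D; (5,6):dx=-1,dy=-2->C
Step 2: C = 6, D = 9, total pairs = 15.
Step 3: tau = (C - D)/(n(n-1)/2) = (6 - 9)/15 = -0.200000.
Step 4: Exact two-sided p-value (enumerate n! = 720 permutations of y under H0): p = 0.719444.
Step 5: alpha = 0.1. fail to reject H0.

tau_b = -0.2000 (C=6, D=9), p = 0.719444, fail to reject H0.


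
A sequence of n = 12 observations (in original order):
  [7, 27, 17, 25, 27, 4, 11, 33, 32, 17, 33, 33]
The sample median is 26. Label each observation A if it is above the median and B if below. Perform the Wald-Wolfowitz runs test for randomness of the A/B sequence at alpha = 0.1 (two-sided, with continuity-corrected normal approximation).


Step 1: Compute median = 26; label A = above, B = below.
Labels in order: BABBABBAABAA  (n_A = 6, n_B = 6)
Step 2: Count runs R = 8.
Step 3: Under H0 (random ordering), E[R] = 2*n_A*n_B/(n_A+n_B) + 1 = 2*6*6/12 + 1 = 7.0000.
        Var[R] = 2*n_A*n_B*(2*n_A*n_B - n_A - n_B) / ((n_A+n_B)^2 * (n_A+n_B-1)) = 4320/1584 = 2.7273.
        SD[R] = 1.6514.
Step 4: Continuity-corrected z = (R - 0.5 - E[R]) / SD[R] = (8 - 0.5 - 7.0000) / 1.6514 = 0.3028.
Step 5: Two-sided p-value via normal approximation = 2*(1 - Phi(|z|)) = 0.762069.
Step 6: alpha = 0.1. fail to reject H0.

R = 8, z = 0.3028, p = 0.762069, fail to reject H0.


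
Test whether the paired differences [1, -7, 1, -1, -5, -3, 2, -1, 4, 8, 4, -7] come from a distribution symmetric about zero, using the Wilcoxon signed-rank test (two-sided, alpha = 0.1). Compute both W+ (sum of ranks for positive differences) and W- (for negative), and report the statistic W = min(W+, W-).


Step 1: Drop any zero differences (none here) and take |d_i|.
|d| = [1, 7, 1, 1, 5, 3, 2, 1, 4, 8, 4, 7]
Step 2: Midrank |d_i| (ties get averaged ranks).
ranks: |1|->2.5, |7|->10.5, |1|->2.5, |1|->2.5, |5|->9, |3|->6, |2|->5, |1|->2.5, |4|->7.5, |8|->12, |4|->7.5, |7|->10.5
Step 3: Attach original signs; sum ranks with positive sign and with negative sign.
W+ = 2.5 + 2.5 + 5 + 7.5 + 12 + 7.5 = 37
W- = 10.5 + 2.5 + 9 + 6 + 2.5 + 10.5 = 41
(Check: W+ + W- = 78 should equal n(n+1)/2 = 78.)
Step 4: Test statistic W = min(W+, W-) = 37.
Step 5: Ties in |d|, so use the tie-corrected normal approximation.
        E[W] = n(n+1)/4 = 12*13/4 = 39.
        Tie groups: |d|=1 (t=4), |d|=4 (t=2), |d|=7 (t=2); sum(t^3 - t) = 72.
        Var[W] = n(n+1)(2n+1)/24 - sum(t^3-t)/48 = 3900/24 - 72/48 = 161.
        z = (W - E[W]) / sqrt(Var[W]) = (37 - 39) / 12.6886 = -0.1576.
        Two-sided p = 2*Phi(z) = 0.874755.
Step 6: alpha = 0.1. fail to reject H0.

W+ = 37, W- = 41, W = min = 37, p = 0.874755, fail to reject H0.


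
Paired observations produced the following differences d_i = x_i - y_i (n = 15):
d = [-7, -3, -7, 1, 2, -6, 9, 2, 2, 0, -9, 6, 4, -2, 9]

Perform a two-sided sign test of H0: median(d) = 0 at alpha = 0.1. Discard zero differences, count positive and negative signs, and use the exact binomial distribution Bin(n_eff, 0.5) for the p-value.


Step 1: Discard zero differences. Original n = 15; n_eff = number of nonzero differences = 14.
Nonzero differences (with sign): -7, -3, -7, +1, +2, -6, +9, +2, +2, -9, +6, +4, -2, +9
Step 2: Count signs: positive = 8, negative = 6.
Step 3: Under H0: P(positive) = 0.5, so the number of positives S ~ Bin(14, 0.5).
Step 4: Two-sided exact p-value = sum of Bin(14,0.5) probabilities at or below the observed probability = 0.790527.
Step 5: alpha = 0.1. fail to reject H0.

n_eff = 14, pos = 8, neg = 6, p = 0.790527, fail to reject H0.


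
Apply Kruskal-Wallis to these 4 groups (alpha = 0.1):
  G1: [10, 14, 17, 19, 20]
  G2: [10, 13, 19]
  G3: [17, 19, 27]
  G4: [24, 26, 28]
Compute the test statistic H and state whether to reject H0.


Step 1: Combine all N = 14 observations and assign midranks.
sorted (value, group, rank): (10,G1,1.5), (10,G2,1.5), (13,G2,3), (14,G1,4), (17,G1,5.5), (17,G3,5.5), (19,G1,8), (19,G2,8), (19,G3,8), (20,G1,10), (24,G4,11), (26,G4,12), (27,G3,13), (28,G4,14)
Step 2: Sum ranks within each group.
R_1 = 29 (n_1 = 5)
R_2 = 12.5 (n_2 = 3)
R_3 = 26.5 (n_3 = 3)
R_4 = 37 (n_4 = 3)
Step 3: H = 12/(N(N+1)) * sum(R_i^2/n_i) - 3(N+1)
     = 12/(14*15) * (29^2/5 + 12.5^2/3 + 26.5^2/3 + 37^2/3) - 3*15
     = 0.057143 * 910.7 - 45
     = 7.040000.
Step 4: Ties present; correction factor C = 1 - 36/(14^3 - 14) = 0.986813. Corrected H = 7.040000 / 0.986813 = 7.134076.
Step 5: Under H0, H ~ chi^2(3); p-value = 0.067745.
Step 6: alpha = 0.1. reject H0.

H = 7.1341, df = 3, p = 0.067745, reject H0.


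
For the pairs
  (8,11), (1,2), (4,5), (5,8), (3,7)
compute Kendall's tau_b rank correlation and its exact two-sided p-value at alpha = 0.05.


Step 1: Enumerate the 10 unordered pairs (i,j) with i<j and classify each by sign(x_j-x_i) * sign(y_j-y_i).
  (1,2):dx=-7,dy=-9->C; (1,3):dx=-4,dy=-6->C; (1,4):dx=-3,dy=-3->C; (1,5):dx=-5,dy=-4->C
  (2,3):dx=+3,dy=+3->C; (2,4):dx=+4,dy=+6->C; (2,5):dx=+2,dy=+5->C; (3,4):dx=+1,dy=+3->C
  (3,5):dx=-1,dy=+2->D; (4,5):dx=-2,dy=-1->C
Step 2: C = 9, D = 1, total pairs = 10.
Step 3: tau = (C - D)/(n(n-1)/2) = (9 - 1)/10 = 0.800000.
Step 4: Exact two-sided p-value (enumerate n! = 120 permutations of y under H0): p = 0.083333.
Step 5: alpha = 0.05. fail to reject H0.

tau_b = 0.8000 (C=9, D=1), p = 0.083333, fail to reject H0.


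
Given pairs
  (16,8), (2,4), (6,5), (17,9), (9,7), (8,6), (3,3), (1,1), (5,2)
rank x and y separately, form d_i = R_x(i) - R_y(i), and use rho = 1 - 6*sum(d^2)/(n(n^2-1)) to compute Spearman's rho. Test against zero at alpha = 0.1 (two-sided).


Step 1: Rank x and y separately (midranks; no ties here).
rank(x): 16->8, 2->2, 6->5, 17->9, 9->7, 8->6, 3->3, 1->1, 5->4
rank(y): 8->8, 4->4, 5->5, 9->9, 7->7, 6->6, 3->3, 1->1, 2->2
Step 2: d_i = R_x(i) - R_y(i); compute d_i^2.
  (8-8)^2=0, (2-4)^2=4, (5-5)^2=0, (9-9)^2=0, (7-7)^2=0, (6-6)^2=0, (3-3)^2=0, (1-1)^2=0, (4-2)^2=4
sum(d^2) = 8.
Step 3: rho = 1 - 6*8 / (9*(9^2 - 1)) = 1 - 48/720 = 0.933333.
Step 4: Under H0, t = rho * sqrt((n-2)/(1-rho^2)) = 6.8783 ~ t(7).
Step 5: Two-sided p-value from the t-distribution with 7 df = 0.000236.
Step 6: alpha = 0.1. reject H0.

rho = 0.9333, p = 0.000236, reject H0 at alpha = 0.1.


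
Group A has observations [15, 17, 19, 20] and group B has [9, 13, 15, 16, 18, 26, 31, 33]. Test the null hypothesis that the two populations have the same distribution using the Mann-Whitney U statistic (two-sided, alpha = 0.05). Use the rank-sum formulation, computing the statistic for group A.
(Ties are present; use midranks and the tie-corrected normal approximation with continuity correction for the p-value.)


Step 1: Combine and sort all 12 observations; assign midranks.
sorted (value, group): (9,Y), (13,Y), (15,X), (15,Y), (16,Y), (17,X), (18,Y), (19,X), (20,X), (26,Y), (31,Y), (33,Y)
ranks: 9->1, 13->2, 15->3.5, 15->3.5, 16->5, 17->6, 18->7, 19->8, 20->9, 26->10, 31->11, 33->12
Step 2: Rank sum for X: R1 = 3.5 + 6 + 8 + 9 = 26.5.
Step 3: U_X = R1 - n1(n1+1)/2 = 26.5 - 4*5/2 = 26.5 - 10 = 16.5.
       U_Y = n1*n2 - U_X = 32 - 16.5 = 15.5.
Step 4: Ties are present, so use the tie-corrected normal approximation (with continuity correction) for the p-value.
Step 5: p-value = 1.000000; compare to alpha = 0.05. fail to reject H0.

U_X = 16.5, p = 1.000000, fail to reject H0 at alpha = 0.05.


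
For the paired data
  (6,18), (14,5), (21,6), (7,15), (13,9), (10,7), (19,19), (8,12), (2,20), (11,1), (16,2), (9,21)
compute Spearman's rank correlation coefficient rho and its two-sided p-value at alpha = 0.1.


Step 1: Rank x and y separately (midranks; no ties here).
rank(x): 6->2, 14->9, 21->12, 7->3, 13->8, 10->6, 19->11, 8->4, 2->1, 11->7, 16->10, 9->5
rank(y): 18->9, 5->3, 6->4, 15->8, 9->6, 7->5, 19->10, 12->7, 20->11, 1->1, 2->2, 21->12
Step 2: d_i = R_x(i) - R_y(i); compute d_i^2.
  (2-9)^2=49, (9-3)^2=36, (12-4)^2=64, (3-8)^2=25, (8-6)^2=4, (6-5)^2=1, (11-10)^2=1, (4-7)^2=9, (1-11)^2=100, (7-1)^2=36, (10-2)^2=64, (5-12)^2=49
sum(d^2) = 438.
Step 3: rho = 1 - 6*438 / (12*(12^2 - 1)) = 1 - 2628/1716 = -0.531469.
Step 4: Under H0, t = rho * sqrt((n-2)/(1-rho^2)) = -1.9841 ~ t(10).
Step 5: Two-sided p-value from the t-distribution with 10 df = 0.075362.
Step 6: alpha = 0.1. reject H0.

rho = -0.5315, p = 0.075362, reject H0 at alpha = 0.1.


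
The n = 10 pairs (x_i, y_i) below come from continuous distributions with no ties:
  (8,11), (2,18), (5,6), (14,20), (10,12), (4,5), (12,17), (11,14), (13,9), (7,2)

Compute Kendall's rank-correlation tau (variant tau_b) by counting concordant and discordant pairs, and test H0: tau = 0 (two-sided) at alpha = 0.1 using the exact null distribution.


Step 1: Enumerate the 45 unordered pairs (i,j) with i<j and classify each by sign(x_j-x_i) * sign(y_j-y_i).
  (1,2):dx=-6,dy=+7->D; (1,3):dx=-3,dy=-5->C; (1,4):dx=+6,dy=+9->C; (1,5):dx=+2,dy=+1->C
  (1,6):dx=-4,dy=-6->C; (1,7):dx=+4,dy=+6->C; (1,8):dx=+3,dy=+3->C; (1,9):dx=+5,dy=-2->D
  (1,10):dx=-1,dy=-9->C; (2,3):dx=+3,dy=-12->D; (2,4):dx=+12,dy=+2->C; (2,5):dx=+8,dy=-6->D
  (2,6):dx=+2,dy=-13->D; (2,7):dx=+10,dy=-1->D; (2,8):dx=+9,dy=-4->D; (2,9):dx=+11,dy=-9->D
  (2,10):dx=+5,dy=-16->D; (3,4):dx=+9,dy=+14->C; (3,5):dx=+5,dy=+6->C; (3,6):dx=-1,dy=-1->C
  (3,7):dx=+7,dy=+11->C; (3,8):dx=+6,dy=+8->C; (3,9):dx=+8,dy=+3->C; (3,10):dx=+2,dy=-4->D
  (4,5):dx=-4,dy=-8->C; (4,6):dx=-10,dy=-15->C; (4,7):dx=-2,dy=-3->C; (4,8):dx=-3,dy=-6->C
  (4,9):dx=-1,dy=-11->C; (4,10):dx=-7,dy=-18->C; (5,6):dx=-6,dy=-7->C; (5,7):dx=+2,dy=+5->C
  (5,8):dx=+1,dy=+2->C; (5,9):dx=+3,dy=-3->D; (5,10):dx=-3,dy=-10->C; (6,7):dx=+8,dy=+12->C
  (6,8):dx=+7,dy=+9->C; (6,9):dx=+9,dy=+4->C; (6,10):dx=+3,dy=-3->D; (7,8):dx=-1,dy=-3->C
  (7,9):dx=+1,dy=-8->D; (7,10):dx=-5,dy=-15->C; (8,9):dx=+2,dy=-5->D; (8,10):dx=-4,dy=-12->C
  (9,10):dx=-6,dy=-7->C
Step 2: C = 31, D = 14, total pairs = 45.
Step 3: tau = (C - D)/(n(n-1)/2) = (31 - 14)/45 = 0.377778.
Step 4: Exact two-sided p-value (enumerate n! = 3628800 permutations of y under H0): p = 0.155742.
Step 5: alpha = 0.1. fail to reject H0.

tau_b = 0.3778 (C=31, D=14), p = 0.155742, fail to reject H0.


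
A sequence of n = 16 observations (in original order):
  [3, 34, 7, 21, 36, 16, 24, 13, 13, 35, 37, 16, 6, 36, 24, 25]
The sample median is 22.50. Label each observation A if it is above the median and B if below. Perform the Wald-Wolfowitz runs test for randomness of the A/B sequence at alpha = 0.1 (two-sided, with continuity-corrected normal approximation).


Step 1: Compute median = 22.50; label A = above, B = below.
Labels in order: BABBABABBAABBAAA  (n_A = 8, n_B = 8)
Step 2: Count runs R = 10.
Step 3: Under H0 (random ordering), E[R] = 2*n_A*n_B/(n_A+n_B) + 1 = 2*8*8/16 + 1 = 9.0000.
        Var[R] = 2*n_A*n_B*(2*n_A*n_B - n_A - n_B) / ((n_A+n_B)^2 * (n_A+n_B-1)) = 14336/3840 = 3.7333.
        SD[R] = 1.9322.
Step 4: Continuity-corrected z = (R - 0.5 - E[R]) / SD[R] = (10 - 0.5 - 9.0000) / 1.9322 = 0.2588.
Step 5: Two-sided p-value via normal approximation = 2*(1 - Phi(|z|)) = 0.795809.
Step 6: alpha = 0.1. fail to reject H0.

R = 10, z = 0.2588, p = 0.795809, fail to reject H0.


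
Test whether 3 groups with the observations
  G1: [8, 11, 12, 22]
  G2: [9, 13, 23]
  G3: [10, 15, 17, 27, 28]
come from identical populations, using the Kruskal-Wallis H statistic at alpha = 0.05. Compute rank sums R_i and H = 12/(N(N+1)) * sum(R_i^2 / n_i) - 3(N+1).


Step 1: Combine all N = 12 observations and assign midranks.
sorted (value, group, rank): (8,G1,1), (9,G2,2), (10,G3,3), (11,G1,4), (12,G1,5), (13,G2,6), (15,G3,7), (17,G3,8), (22,G1,9), (23,G2,10), (27,G3,11), (28,G3,12)
Step 2: Sum ranks within each group.
R_1 = 19 (n_1 = 4)
R_2 = 18 (n_2 = 3)
R_3 = 41 (n_3 = 5)
Step 3: H = 12/(N(N+1)) * sum(R_i^2/n_i) - 3(N+1)
     = 12/(12*13) * (19^2/4 + 18^2/3 + 41^2/5) - 3*13
     = 0.076923 * 534.45 - 39
     = 2.111538.
Step 4: No ties, so H is used without correction.
Step 5: Under H0, H ~ chi^2(2); p-value = 0.347925.
Step 6: alpha = 0.05. fail to reject H0.

H = 2.1115, df = 2, p = 0.347925, fail to reject H0.


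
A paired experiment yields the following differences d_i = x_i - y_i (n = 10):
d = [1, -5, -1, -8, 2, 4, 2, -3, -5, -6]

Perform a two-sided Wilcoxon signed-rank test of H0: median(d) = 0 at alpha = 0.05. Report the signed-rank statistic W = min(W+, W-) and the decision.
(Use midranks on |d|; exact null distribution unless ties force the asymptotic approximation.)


Step 1: Drop any zero differences (none here) and take |d_i|.
|d| = [1, 5, 1, 8, 2, 4, 2, 3, 5, 6]
Step 2: Midrank |d_i| (ties get averaged ranks).
ranks: |1|->1.5, |5|->7.5, |1|->1.5, |8|->10, |2|->3.5, |4|->6, |2|->3.5, |3|->5, |5|->7.5, |6|->9
Step 3: Attach original signs; sum ranks with positive sign and with negative sign.
W+ = 1.5 + 3.5 + 6 + 3.5 = 14.5
W- = 7.5 + 1.5 + 10 + 5 + 7.5 + 9 = 40.5
(Check: W+ + W- = 55 should equal n(n+1)/2 = 55.)
Step 4: Test statistic W = min(W+, W-) = 14.5.
Step 5: Ties in |d|, so use the tie-corrected normal approximation.
        E[W] = n(n+1)/4 = 10*11/4 = 27.5.
        Tie groups: |d|=1 (t=2), |d|=2 (t=2), |d|=5 (t=2); sum(t^3 - t) = 18.
        Var[W] = n(n+1)(2n+1)/24 - sum(t^3-t)/48 = 2310/24 - 18/48 = 95.875.
        z = (W - E[W]) / sqrt(Var[W]) = (14.5 - 27.5) / 9.7916 = -1.3277.
        Two-sided p = 2*Phi(z) = 0.184287.
Step 6: alpha = 0.05. fail to reject H0.

W+ = 14.5, W- = 40.5, W = min = 14.5, p = 0.184287, fail to reject H0.


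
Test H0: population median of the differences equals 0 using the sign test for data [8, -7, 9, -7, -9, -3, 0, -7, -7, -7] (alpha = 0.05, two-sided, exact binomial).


Step 1: Discard zero differences. Original n = 10; n_eff = number of nonzero differences = 9.
Nonzero differences (with sign): +8, -7, +9, -7, -9, -3, -7, -7, -7
Step 2: Count signs: positive = 2, negative = 7.
Step 3: Under H0: P(positive) = 0.5, so the number of positives S ~ Bin(9, 0.5).
Step 4: Two-sided exact p-value = sum of Bin(9,0.5) probabilities at or below the observed probability = 0.179688.
Step 5: alpha = 0.05. fail to reject H0.

n_eff = 9, pos = 2, neg = 7, p = 0.179688, fail to reject H0.


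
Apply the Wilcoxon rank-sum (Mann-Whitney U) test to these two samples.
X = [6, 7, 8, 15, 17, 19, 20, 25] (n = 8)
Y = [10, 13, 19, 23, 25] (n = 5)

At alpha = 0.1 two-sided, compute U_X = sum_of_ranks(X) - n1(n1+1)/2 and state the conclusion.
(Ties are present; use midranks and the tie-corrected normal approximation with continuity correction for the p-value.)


Step 1: Combine and sort all 13 observations; assign midranks.
sorted (value, group): (6,X), (7,X), (8,X), (10,Y), (13,Y), (15,X), (17,X), (19,X), (19,Y), (20,X), (23,Y), (25,X), (25,Y)
ranks: 6->1, 7->2, 8->3, 10->4, 13->5, 15->6, 17->7, 19->8.5, 19->8.5, 20->10, 23->11, 25->12.5, 25->12.5
Step 2: Rank sum for X: R1 = 1 + 2 + 3 + 6 + 7 + 8.5 + 10 + 12.5 = 50.
Step 3: U_X = R1 - n1(n1+1)/2 = 50 - 8*9/2 = 50 - 36 = 14.
       U_Y = n1*n2 - U_X = 40 - 14 = 26.
Step 4: Ties are present, so use the tie-corrected normal approximation (with continuity correction) for the p-value.
Step 5: p-value = 0.419471; compare to alpha = 0.1. fail to reject H0.

U_X = 14, p = 0.419471, fail to reject H0 at alpha = 0.1.


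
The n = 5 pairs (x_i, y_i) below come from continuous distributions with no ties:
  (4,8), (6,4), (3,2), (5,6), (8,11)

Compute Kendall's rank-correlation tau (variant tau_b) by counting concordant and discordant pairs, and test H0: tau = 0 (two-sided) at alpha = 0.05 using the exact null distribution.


Step 1: Enumerate the 10 unordered pairs (i,j) with i<j and classify each by sign(x_j-x_i) * sign(y_j-y_i).
  (1,2):dx=+2,dy=-4->D; (1,3):dx=-1,dy=-6->C; (1,4):dx=+1,dy=-2->D; (1,5):dx=+4,dy=+3->C
  (2,3):dx=-3,dy=-2->C; (2,4):dx=-1,dy=+2->D; (2,5):dx=+2,dy=+7->C; (3,4):dx=+2,dy=+4->C
  (3,5):dx=+5,dy=+9->C; (4,5):dx=+3,dy=+5->C
Step 2: C = 7, D = 3, total pairs = 10.
Step 3: tau = (C - D)/(n(n-1)/2) = (7 - 3)/10 = 0.400000.
Step 4: Exact two-sided p-value (enumerate n! = 120 permutations of y under H0): p = 0.483333.
Step 5: alpha = 0.05. fail to reject H0.

tau_b = 0.4000 (C=7, D=3), p = 0.483333, fail to reject H0.


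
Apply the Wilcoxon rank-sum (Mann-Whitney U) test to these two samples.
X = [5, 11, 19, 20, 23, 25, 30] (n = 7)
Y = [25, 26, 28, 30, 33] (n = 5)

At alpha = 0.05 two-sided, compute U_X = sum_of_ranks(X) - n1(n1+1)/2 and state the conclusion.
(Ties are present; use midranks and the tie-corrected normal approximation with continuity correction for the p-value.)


Step 1: Combine and sort all 12 observations; assign midranks.
sorted (value, group): (5,X), (11,X), (19,X), (20,X), (23,X), (25,X), (25,Y), (26,Y), (28,Y), (30,X), (30,Y), (33,Y)
ranks: 5->1, 11->2, 19->3, 20->4, 23->5, 25->6.5, 25->6.5, 26->8, 28->9, 30->10.5, 30->10.5, 33->12
Step 2: Rank sum for X: R1 = 1 + 2 + 3 + 4 + 5 + 6.5 + 10.5 = 32.
Step 3: U_X = R1 - n1(n1+1)/2 = 32 - 7*8/2 = 32 - 28 = 4.
       U_Y = n1*n2 - U_X = 35 - 4 = 31.
Step 4: Ties are present, so use the tie-corrected normal approximation (with continuity correction) for the p-value.
Step 5: p-value = 0.034123; compare to alpha = 0.05. reject H0.

U_X = 4, p = 0.034123, reject H0 at alpha = 0.05.


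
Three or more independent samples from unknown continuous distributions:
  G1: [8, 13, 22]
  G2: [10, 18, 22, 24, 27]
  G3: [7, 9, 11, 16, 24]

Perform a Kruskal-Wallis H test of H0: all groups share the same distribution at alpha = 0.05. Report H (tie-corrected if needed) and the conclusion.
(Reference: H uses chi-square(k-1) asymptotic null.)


Step 1: Combine all N = 13 observations and assign midranks.
sorted (value, group, rank): (7,G3,1), (8,G1,2), (9,G3,3), (10,G2,4), (11,G3,5), (13,G1,6), (16,G3,7), (18,G2,8), (22,G1,9.5), (22,G2,9.5), (24,G2,11.5), (24,G3,11.5), (27,G2,13)
Step 2: Sum ranks within each group.
R_1 = 17.5 (n_1 = 3)
R_2 = 46 (n_2 = 5)
R_3 = 27.5 (n_3 = 5)
Step 3: H = 12/(N(N+1)) * sum(R_i^2/n_i) - 3(N+1)
     = 12/(13*14) * (17.5^2/3 + 46^2/5 + 27.5^2/5) - 3*14
     = 0.065934 * 676.533 - 42
     = 2.606593.
Step 4: Ties present; correction factor C = 1 - 12/(13^3 - 13) = 0.994505. Corrected H = 2.606593 / 0.994505 = 2.620994.
Step 5: Under H0, H ~ chi^2(2); p-value = 0.269686.
Step 6: alpha = 0.05. fail to reject H0.

H = 2.6210, df = 2, p = 0.269686, fail to reject H0.


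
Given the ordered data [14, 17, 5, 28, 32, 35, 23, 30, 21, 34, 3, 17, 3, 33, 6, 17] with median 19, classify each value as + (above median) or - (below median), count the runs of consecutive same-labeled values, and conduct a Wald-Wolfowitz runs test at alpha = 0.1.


Step 1: Compute median = 19; label A = above, B = below.
Labels in order: BBBAAAAAAABBBABB  (n_A = 8, n_B = 8)
Step 2: Count runs R = 5.
Step 3: Under H0 (random ordering), E[R] = 2*n_A*n_B/(n_A+n_B) + 1 = 2*8*8/16 + 1 = 9.0000.
        Var[R] = 2*n_A*n_B*(2*n_A*n_B - n_A - n_B) / ((n_A+n_B)^2 * (n_A+n_B-1)) = 14336/3840 = 3.7333.
        SD[R] = 1.9322.
Step 4: Continuity-corrected z = (R + 0.5 - E[R]) / SD[R] = (5 + 0.5 - 9.0000) / 1.9322 = -1.8114.
Step 5: Two-sided p-value via normal approximation = 2*(1 - Phi(|z|)) = 0.070076.
Step 6: alpha = 0.1. reject H0.

R = 5, z = -1.8114, p = 0.070076, reject H0.


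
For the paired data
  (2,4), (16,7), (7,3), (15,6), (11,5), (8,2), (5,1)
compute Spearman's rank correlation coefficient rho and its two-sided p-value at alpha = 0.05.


Step 1: Rank x and y separately (midranks; no ties here).
rank(x): 2->1, 16->7, 7->3, 15->6, 11->5, 8->4, 5->2
rank(y): 4->4, 7->7, 3->3, 6->6, 5->5, 2->2, 1->1
Step 2: d_i = R_x(i) - R_y(i); compute d_i^2.
  (1-4)^2=9, (7-7)^2=0, (3-3)^2=0, (6-6)^2=0, (5-5)^2=0, (4-2)^2=4, (2-1)^2=1
sum(d^2) = 14.
Step 3: rho = 1 - 6*14 / (7*(7^2 - 1)) = 1 - 84/336 = 0.750000.
Step 4: Under H0, t = rho * sqrt((n-2)/(1-rho^2)) = 2.5355 ~ t(5).
Step 5: Two-sided p-value from the t-distribution with 5 df = 0.052181.
Step 6: alpha = 0.05. fail to reject H0.

rho = 0.7500, p = 0.052181, fail to reject H0 at alpha = 0.05.


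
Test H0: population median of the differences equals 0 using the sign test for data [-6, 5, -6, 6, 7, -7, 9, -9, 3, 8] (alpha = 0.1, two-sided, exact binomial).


Step 1: Discard zero differences. Original n = 10; n_eff = number of nonzero differences = 10.
Nonzero differences (with sign): -6, +5, -6, +6, +7, -7, +9, -9, +3, +8
Step 2: Count signs: positive = 6, negative = 4.
Step 3: Under H0: P(positive) = 0.5, so the number of positives S ~ Bin(10, 0.5).
Step 4: Two-sided exact p-value = sum of Bin(10,0.5) probabilities at or below the observed probability = 0.753906.
Step 5: alpha = 0.1. fail to reject H0.

n_eff = 10, pos = 6, neg = 4, p = 0.753906, fail to reject H0.


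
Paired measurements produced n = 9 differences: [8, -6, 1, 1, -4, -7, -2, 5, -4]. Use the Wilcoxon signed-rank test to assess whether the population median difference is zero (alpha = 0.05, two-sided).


Step 1: Drop any zero differences (none here) and take |d_i|.
|d| = [8, 6, 1, 1, 4, 7, 2, 5, 4]
Step 2: Midrank |d_i| (ties get averaged ranks).
ranks: |8|->9, |6|->7, |1|->1.5, |1|->1.5, |4|->4.5, |7|->8, |2|->3, |5|->6, |4|->4.5
Step 3: Attach original signs; sum ranks with positive sign and with negative sign.
W+ = 9 + 1.5 + 1.5 + 6 = 18
W- = 7 + 4.5 + 8 + 3 + 4.5 = 27
(Check: W+ + W- = 45 should equal n(n+1)/2 = 45.)
Step 4: Test statistic W = min(W+, W-) = 18.
Step 5: Ties in |d|, so use the tie-corrected normal approximation.
        E[W] = n(n+1)/4 = 9*10/4 = 22.5.
        Tie groups: |d|=1 (t=2), |d|=4 (t=2); sum(t^3 - t) = 12.
        Var[W] = n(n+1)(2n+1)/24 - sum(t^3-t)/48 = 1710/24 - 12/48 = 71.
        z = (W - E[W]) / sqrt(Var[W]) = (18 - 22.5) / 8.4261 = -0.5341.
        Two-sided p = 2*Phi(z) = 0.593306.
Step 6: alpha = 0.05. fail to reject H0.

W+ = 18, W- = 27, W = min = 18, p = 0.593306, fail to reject H0.


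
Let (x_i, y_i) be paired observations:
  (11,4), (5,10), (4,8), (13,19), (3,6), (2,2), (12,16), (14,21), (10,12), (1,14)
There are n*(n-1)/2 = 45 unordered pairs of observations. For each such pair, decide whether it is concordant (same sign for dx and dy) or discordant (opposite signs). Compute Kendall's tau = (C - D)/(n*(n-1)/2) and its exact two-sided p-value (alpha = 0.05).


Step 1: Enumerate the 45 unordered pairs (i,j) with i<j and classify each by sign(x_j-x_i) * sign(y_j-y_i).
  (1,2):dx=-6,dy=+6->D; (1,3):dx=-7,dy=+4->D; (1,4):dx=+2,dy=+15->C; (1,5):dx=-8,dy=+2->D
  (1,6):dx=-9,dy=-2->C; (1,7):dx=+1,dy=+12->C; (1,8):dx=+3,dy=+17->C; (1,9):dx=-1,dy=+8->D
  (1,10):dx=-10,dy=+10->D; (2,3):dx=-1,dy=-2->C; (2,4):dx=+8,dy=+9->C; (2,5):dx=-2,dy=-4->C
  (2,6):dx=-3,dy=-8->C; (2,7):dx=+7,dy=+6->C; (2,8):dx=+9,dy=+11->C; (2,9):dx=+5,dy=+2->C
  (2,10):dx=-4,dy=+4->D; (3,4):dx=+9,dy=+11->C; (3,5):dx=-1,dy=-2->C; (3,6):dx=-2,dy=-6->C
  (3,7):dx=+8,dy=+8->C; (3,8):dx=+10,dy=+13->C; (3,9):dx=+6,dy=+4->C; (3,10):dx=-3,dy=+6->D
  (4,5):dx=-10,dy=-13->C; (4,6):dx=-11,dy=-17->C; (4,7):dx=-1,dy=-3->C; (4,8):dx=+1,dy=+2->C
  (4,9):dx=-3,dy=-7->C; (4,10):dx=-12,dy=-5->C; (5,6):dx=-1,dy=-4->C; (5,7):dx=+9,dy=+10->C
  (5,8):dx=+11,dy=+15->C; (5,9):dx=+7,dy=+6->C; (5,10):dx=-2,dy=+8->D; (6,7):dx=+10,dy=+14->C
  (6,8):dx=+12,dy=+19->C; (6,9):dx=+8,dy=+10->C; (6,10):dx=-1,dy=+12->D; (7,8):dx=+2,dy=+5->C
  (7,9):dx=-2,dy=-4->C; (7,10):dx=-11,dy=-2->C; (8,9):dx=-4,dy=-9->C; (8,10):dx=-13,dy=-7->C
  (9,10):dx=-9,dy=+2->D
Step 2: C = 35, D = 10, total pairs = 45.
Step 3: tau = (C - D)/(n(n-1)/2) = (35 - 10)/45 = 0.555556.
Step 4: Exact two-sided p-value (enumerate n! = 3628800 permutations of y under H0): p = 0.028609.
Step 5: alpha = 0.05. reject H0.

tau_b = 0.5556 (C=35, D=10), p = 0.028609, reject H0.


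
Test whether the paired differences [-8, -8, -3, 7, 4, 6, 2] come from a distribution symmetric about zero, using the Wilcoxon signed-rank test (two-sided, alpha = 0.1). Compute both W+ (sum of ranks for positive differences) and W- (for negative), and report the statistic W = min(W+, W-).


Step 1: Drop any zero differences (none here) and take |d_i|.
|d| = [8, 8, 3, 7, 4, 6, 2]
Step 2: Midrank |d_i| (ties get averaged ranks).
ranks: |8|->6.5, |8|->6.5, |3|->2, |7|->5, |4|->3, |6|->4, |2|->1
Step 3: Attach original signs; sum ranks with positive sign and with negative sign.
W+ = 5 + 3 + 4 + 1 = 13
W- = 6.5 + 6.5 + 2 = 15
(Check: W+ + W- = 28 should equal n(n+1)/2 = 28.)
Step 4: Test statistic W = min(W+, W-) = 13.
Step 5: Ties in |d|, so use the tie-corrected normal approximation.
        E[W] = n(n+1)/4 = 7*8/4 = 14.
        Tie groups: |d|=8 (t=2); sum(t^3 - t) = 6.
        Var[W] = n(n+1)(2n+1)/24 - sum(t^3-t)/48 = 840/24 - 6/48 = 34.875.
        z = (W - E[W]) / sqrt(Var[W]) = (13 - 14) / 5.9055 = -0.1693.
        Two-sided p = 2*Phi(z) = 0.865534.
Step 6: alpha = 0.1. fail to reject H0.

W+ = 13, W- = 15, W = min = 13, p = 0.865534, fail to reject H0.


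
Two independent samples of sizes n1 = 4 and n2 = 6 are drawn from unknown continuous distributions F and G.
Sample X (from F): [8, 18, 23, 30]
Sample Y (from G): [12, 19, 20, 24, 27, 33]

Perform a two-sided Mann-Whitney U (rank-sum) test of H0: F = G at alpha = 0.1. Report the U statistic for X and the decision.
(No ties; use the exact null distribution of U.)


Step 1: Combine and sort all 10 observations; assign midranks.
sorted (value, group): (8,X), (12,Y), (18,X), (19,Y), (20,Y), (23,X), (24,Y), (27,Y), (30,X), (33,Y)
ranks: 8->1, 12->2, 18->3, 19->4, 20->5, 23->6, 24->7, 27->8, 30->9, 33->10
Step 2: Rank sum for X: R1 = 1 + 3 + 6 + 9 = 19.
Step 3: U_X = R1 - n1(n1+1)/2 = 19 - 4*5/2 = 19 - 10 = 9.
       U_Y = n1*n2 - U_X = 24 - 9 = 15.
Step 4: No ties, so the exact null distribution of U (based on enumerating the C(10,4) = 210 equally likely rank assignments) gives the two-sided p-value.
Step 5: p-value = 0.609524; compare to alpha = 0.1. fail to reject H0.

U_X = 9, p = 0.609524, fail to reject H0 at alpha = 0.1.


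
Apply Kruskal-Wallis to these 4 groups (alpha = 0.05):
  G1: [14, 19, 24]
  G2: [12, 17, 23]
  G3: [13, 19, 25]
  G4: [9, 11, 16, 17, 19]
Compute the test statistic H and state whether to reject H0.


Step 1: Combine all N = 14 observations and assign midranks.
sorted (value, group, rank): (9,G4,1), (11,G4,2), (12,G2,3), (13,G3,4), (14,G1,5), (16,G4,6), (17,G2,7.5), (17,G4,7.5), (19,G1,10), (19,G3,10), (19,G4,10), (23,G2,12), (24,G1,13), (25,G3,14)
Step 2: Sum ranks within each group.
R_1 = 28 (n_1 = 3)
R_2 = 22.5 (n_2 = 3)
R_3 = 28 (n_3 = 3)
R_4 = 26.5 (n_4 = 5)
Step 3: H = 12/(N(N+1)) * sum(R_i^2/n_i) - 3(N+1)
     = 12/(14*15) * (28^2/3 + 22.5^2/3 + 28^2/3 + 26.5^2/5) - 3*15
     = 0.057143 * 831.867 - 45
     = 2.535238.
Step 4: Ties present; correction factor C = 1 - 30/(14^3 - 14) = 0.989011. Corrected H = 2.535238 / 0.989011 = 2.563407.
Step 5: Under H0, H ~ chi^2(3); p-value = 0.463941.
Step 6: alpha = 0.05. fail to reject H0.

H = 2.5634, df = 3, p = 0.463941, fail to reject H0.


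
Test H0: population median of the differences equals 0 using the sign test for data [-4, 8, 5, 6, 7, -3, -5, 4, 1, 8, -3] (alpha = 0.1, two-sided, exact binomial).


Step 1: Discard zero differences. Original n = 11; n_eff = number of nonzero differences = 11.
Nonzero differences (with sign): -4, +8, +5, +6, +7, -3, -5, +4, +1, +8, -3
Step 2: Count signs: positive = 7, negative = 4.
Step 3: Under H0: P(positive) = 0.5, so the number of positives S ~ Bin(11, 0.5).
Step 4: Two-sided exact p-value = sum of Bin(11,0.5) probabilities at or below the observed probability = 0.548828.
Step 5: alpha = 0.1. fail to reject H0.

n_eff = 11, pos = 7, neg = 4, p = 0.548828, fail to reject H0.


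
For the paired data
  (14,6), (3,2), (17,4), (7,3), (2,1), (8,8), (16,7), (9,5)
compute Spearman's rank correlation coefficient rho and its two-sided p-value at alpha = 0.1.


Step 1: Rank x and y separately (midranks; no ties here).
rank(x): 14->6, 3->2, 17->8, 7->3, 2->1, 8->4, 16->7, 9->5
rank(y): 6->6, 2->2, 4->4, 3->3, 1->1, 8->8, 7->7, 5->5
Step 2: d_i = R_x(i) - R_y(i); compute d_i^2.
  (6-6)^2=0, (2-2)^2=0, (8-4)^2=16, (3-3)^2=0, (1-1)^2=0, (4-8)^2=16, (7-7)^2=0, (5-5)^2=0
sum(d^2) = 32.
Step 3: rho = 1 - 6*32 / (8*(8^2 - 1)) = 1 - 192/504 = 0.619048.
Step 4: Under H0, t = rho * sqrt((n-2)/(1-rho^2)) = 1.9308 ~ t(6).
Step 5: Two-sided p-value from the t-distribution with 6 df = 0.101733.
Step 6: alpha = 0.1. fail to reject H0.

rho = 0.6190, p = 0.101733, fail to reject H0 at alpha = 0.1.


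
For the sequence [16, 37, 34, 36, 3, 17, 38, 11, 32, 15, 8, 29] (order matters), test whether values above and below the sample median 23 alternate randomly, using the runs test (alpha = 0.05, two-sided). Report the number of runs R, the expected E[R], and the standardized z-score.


Step 1: Compute median = 23; label A = above, B = below.
Labels in order: BAAABBABABBA  (n_A = 6, n_B = 6)
Step 2: Count runs R = 8.
Step 3: Under H0 (random ordering), E[R] = 2*n_A*n_B/(n_A+n_B) + 1 = 2*6*6/12 + 1 = 7.0000.
        Var[R] = 2*n_A*n_B*(2*n_A*n_B - n_A - n_B) / ((n_A+n_B)^2 * (n_A+n_B-1)) = 4320/1584 = 2.7273.
        SD[R] = 1.6514.
Step 4: Continuity-corrected z = (R - 0.5 - E[R]) / SD[R] = (8 - 0.5 - 7.0000) / 1.6514 = 0.3028.
Step 5: Two-sided p-value via normal approximation = 2*(1 - Phi(|z|)) = 0.762069.
Step 6: alpha = 0.05. fail to reject H0.

R = 8, z = 0.3028, p = 0.762069, fail to reject H0.


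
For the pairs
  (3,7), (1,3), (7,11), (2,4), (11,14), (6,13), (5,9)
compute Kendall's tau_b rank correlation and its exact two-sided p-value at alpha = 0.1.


Step 1: Enumerate the 21 unordered pairs (i,j) with i<j and classify each by sign(x_j-x_i) * sign(y_j-y_i).
  (1,2):dx=-2,dy=-4->C; (1,3):dx=+4,dy=+4->C; (1,4):dx=-1,dy=-3->C; (1,5):dx=+8,dy=+7->C
  (1,6):dx=+3,dy=+6->C; (1,7):dx=+2,dy=+2->C; (2,3):dx=+6,dy=+8->C; (2,4):dx=+1,dy=+1->C
  (2,5):dx=+10,dy=+11->C; (2,6):dx=+5,dy=+10->C; (2,7):dx=+4,dy=+6->C; (3,4):dx=-5,dy=-7->C
  (3,5):dx=+4,dy=+3->C; (3,6):dx=-1,dy=+2->D; (3,7):dx=-2,dy=-2->C; (4,5):dx=+9,dy=+10->C
  (4,6):dx=+4,dy=+9->C; (4,7):dx=+3,dy=+5->C; (5,6):dx=-5,dy=-1->C; (5,7):dx=-6,dy=-5->C
  (6,7):dx=-1,dy=-4->C
Step 2: C = 20, D = 1, total pairs = 21.
Step 3: tau = (C - D)/(n(n-1)/2) = (20 - 1)/21 = 0.904762.
Step 4: Exact two-sided p-value (enumerate n! = 5040 permutations of y under H0): p = 0.002778.
Step 5: alpha = 0.1. reject H0.

tau_b = 0.9048 (C=20, D=1), p = 0.002778, reject H0.


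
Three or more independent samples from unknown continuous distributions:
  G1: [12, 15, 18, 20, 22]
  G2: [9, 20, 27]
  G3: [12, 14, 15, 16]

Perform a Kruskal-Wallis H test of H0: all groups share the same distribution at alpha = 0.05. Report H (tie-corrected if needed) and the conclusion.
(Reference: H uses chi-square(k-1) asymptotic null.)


Step 1: Combine all N = 12 observations and assign midranks.
sorted (value, group, rank): (9,G2,1), (12,G1,2.5), (12,G3,2.5), (14,G3,4), (15,G1,5.5), (15,G3,5.5), (16,G3,7), (18,G1,8), (20,G1,9.5), (20,G2,9.5), (22,G1,11), (27,G2,12)
Step 2: Sum ranks within each group.
R_1 = 36.5 (n_1 = 5)
R_2 = 22.5 (n_2 = 3)
R_3 = 19 (n_3 = 4)
Step 3: H = 12/(N(N+1)) * sum(R_i^2/n_i) - 3(N+1)
     = 12/(12*13) * (36.5^2/5 + 22.5^2/3 + 19^2/4) - 3*13
     = 0.076923 * 525.45 - 39
     = 1.419231.
Step 4: Ties present; correction factor C = 1 - 18/(12^3 - 12) = 0.989510. Corrected H = 1.419231 / 0.989510 = 1.434276.
Step 5: Under H0, H ~ chi^2(2); p-value = 0.488147.
Step 6: alpha = 0.05. fail to reject H0.

H = 1.4343, df = 2, p = 0.488147, fail to reject H0.


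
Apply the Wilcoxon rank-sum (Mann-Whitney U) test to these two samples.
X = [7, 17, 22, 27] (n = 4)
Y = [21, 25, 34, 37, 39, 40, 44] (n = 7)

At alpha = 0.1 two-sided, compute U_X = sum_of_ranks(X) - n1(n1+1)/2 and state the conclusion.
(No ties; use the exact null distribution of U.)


Step 1: Combine and sort all 11 observations; assign midranks.
sorted (value, group): (7,X), (17,X), (21,Y), (22,X), (25,Y), (27,X), (34,Y), (37,Y), (39,Y), (40,Y), (44,Y)
ranks: 7->1, 17->2, 21->3, 22->4, 25->5, 27->6, 34->7, 37->8, 39->9, 40->10, 44->11
Step 2: Rank sum for X: R1 = 1 + 2 + 4 + 6 = 13.
Step 3: U_X = R1 - n1(n1+1)/2 = 13 - 4*5/2 = 13 - 10 = 3.
       U_Y = n1*n2 - U_X = 28 - 3 = 25.
Step 4: No ties, so the exact null distribution of U (based on enumerating the C(11,4) = 330 equally likely rank assignments) gives the two-sided p-value.
Step 5: p-value = 0.042424; compare to alpha = 0.1. reject H0.

U_X = 3, p = 0.042424, reject H0 at alpha = 0.1.
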